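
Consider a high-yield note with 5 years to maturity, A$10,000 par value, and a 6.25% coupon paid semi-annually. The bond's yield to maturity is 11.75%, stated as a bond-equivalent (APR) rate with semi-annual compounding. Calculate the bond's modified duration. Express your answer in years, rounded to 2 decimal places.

Periodic yield y = 0.05875. First find Macaulay duration:
  t   CF        PV=CF/(1+0.05875)^t    t·PV
  1       312.50       295.1594       295.1594
  2       312.50       278.7810       557.5620
  3       312.50       263.3115       789.9344
  4       312.50       248.7003       994.8012
  5       312.50       234.8999     1,174.4997
  6       312.50       221.8654     1,331.1921
  7       312.50       209.5540     1,466.8783
  8       312.50       197.9259     1,583.4072
  9       312.50       186.9430     1,682.4870
  10   10,312.50     5,826.7949    58,267.9486
  Σ                  7,963.9353    68,143.8699
P = 7,963.9353; Macaulay duration = 68,143.8699 / 7,963.9353 = 8.55656 half-year periods = 4.27828 years.
Modified duration = D_Mac / (1 + y) = 4.27828 / 1.05875 = 4.04088 years.

4.04 years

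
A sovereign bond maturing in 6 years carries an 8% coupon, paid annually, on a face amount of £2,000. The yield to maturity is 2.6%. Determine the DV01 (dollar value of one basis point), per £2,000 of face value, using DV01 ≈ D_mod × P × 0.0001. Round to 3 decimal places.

Periodic yield y = 0.026.
  t   CF        PV=CF/(1+0.026)^t    t·PV
  1       160.00       155.9454       155.9454
  2       160.00       151.9936       303.9872
  3       160.00       148.1419       444.4257
  4       160.00       144.3878       577.5513
  5       160.00       140.7289       703.6443
  6     2,160.00     1,851.6956    11,110.1734
  Σ                  2,592.8931    13,295.7272
P = 2,592.8931; D_Mac = 5.12776 yrs; D_mod = 4.99781 yrs.
DV01 ≈ 4.99781 × 2,592.8931 × 0.0001 = 1.295880.

£1.296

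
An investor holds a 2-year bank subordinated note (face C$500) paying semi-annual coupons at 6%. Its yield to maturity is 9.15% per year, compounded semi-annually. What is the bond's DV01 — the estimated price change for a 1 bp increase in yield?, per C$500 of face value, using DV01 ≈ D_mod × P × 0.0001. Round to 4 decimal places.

Periodic yield y = 0.04575.
  t   CF        PV=CF/(1+0.04575)^t    t·PV
  1        15.00        14.3438        14.3438
  2        15.00        13.7163        27.4325
  3        15.00        13.1162        39.3486
  4       515.00       430.6215     1,722.4861
  Σ                    471.7977     1,803.6110
P = 471.7977; D_Mac = 3.82285 half-year periods = 1.91142 yrs; D_mod = 1.82780 yrs.
DV01 ≈ 1.82780 × 471.7977 × 0.0001 = 0.086235.

C$0.0862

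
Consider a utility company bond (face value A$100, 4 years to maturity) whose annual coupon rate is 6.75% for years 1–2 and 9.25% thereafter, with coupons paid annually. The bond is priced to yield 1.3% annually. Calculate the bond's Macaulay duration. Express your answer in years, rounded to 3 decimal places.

3.666 years

Periodic yield y = 0.013. Discount each cash flow and weight by its year:
  t   CF        PV=CF/(1+0.013)^t    t·PV
  1         6.75         6.6634         6.6634
  2         6.75         6.5779        13.1557
  3         9.25         8.8984        26.6953
  4       109.25       103.7489       414.9958
  Σ                    125.8886       461.5102
Price P = Σ PV = 125.8886.
Macaulay duration = Σ(t·PV) / P = 461.5102 / 125.8886 = 3.66602 years.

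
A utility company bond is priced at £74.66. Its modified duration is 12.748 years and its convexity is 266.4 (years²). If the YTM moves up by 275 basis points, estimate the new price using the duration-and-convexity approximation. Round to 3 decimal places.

£56.007

Duration effect: -D_mod·Δy = -12.748 × (+0.0275) = -0.350570
Convexity effect: ½·C·(Δy)² = 0.5 × 266.4 × (0.0275)² = +0.1007325
ΔP/P ≈ -0.350570 + 0.1007325 = -0.2498375
New price ≈ 74.66 × (1 - 0.2498375) = 56.00713225.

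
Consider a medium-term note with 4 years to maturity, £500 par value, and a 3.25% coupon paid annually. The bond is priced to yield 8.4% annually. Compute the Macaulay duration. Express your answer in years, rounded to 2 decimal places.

Periodic yield y = 0.084. Discount each cash flow and weight by its year:
  t   CF        PV=CF/(1+0.084)^t    t·PV
  1        16.25        14.9908        14.9908
  2        16.25        13.8291        27.6583
  3        16.25        12.7575        38.2725
  4       516.25       373.8892     1,495.5569
  Σ                    415.4666     1,576.4784
Price P = Σ PV = 415.4666.
Macaulay duration = Σ(t·PV) / P = 1,576.4784 / 415.4666 = 3.79448 years.

3.79 years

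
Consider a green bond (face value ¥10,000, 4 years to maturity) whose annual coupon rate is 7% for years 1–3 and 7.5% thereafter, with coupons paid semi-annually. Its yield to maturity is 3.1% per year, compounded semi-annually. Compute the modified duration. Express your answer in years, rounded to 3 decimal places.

Periodic yield y = 0.0155. First find Macaulay duration:
  t   CF        PV=CF/(1+0.0155)^t    t·PV
  1       350.00       344.6578       344.6578
  2       350.00       339.3971       678.7943
  3       350.00       334.2168     1,002.6504
  4       350.00       329.1155     1,316.4620
  5       350.00       324.0921     1,620.4604
  6       350.00       319.1453     1,914.8719
  7       375.00       336.7222     2,357.0555
  8    10,375.00     9,173.7877    73,390.3013
  Σ                 11,501.1345    82,625.2535
P = 11,501.1345; Macaulay duration = 82,625.2535 / 11,501.1345 = 7.18410 half-year periods = 3.59205 years.
Modified duration = D_Mac / (1 + y) = 3.59205 / 1.0155 = 3.53722 years.

3.537 years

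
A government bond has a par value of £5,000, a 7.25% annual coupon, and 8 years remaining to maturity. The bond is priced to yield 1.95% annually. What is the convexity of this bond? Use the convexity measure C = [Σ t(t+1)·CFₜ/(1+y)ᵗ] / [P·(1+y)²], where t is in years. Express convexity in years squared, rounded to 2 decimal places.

With y = 0.0195:
  t   CF        PV=CF/(1+0.0195)^t    t·PV        t(t+1)·PV
  1       362.50       355.5665       355.5665         711.1329
  2       362.50       348.7655       697.5311       2,092.5932
  3       362.50       342.0947     1,026.2840       4,105.1362
  4       362.50       335.5514     1,342.2057       6,711.0285
  5       362.50       329.1333     1,645.6666       9,873.9998
  6       362.50       322.8380     1,937.0279      13,559.1954
  7       362.50       316.6631     2,216.6414      17,733.1312
  8     5,362.50     4,594.8302    36,758.6414     330,827.7724
  Σ                  6,945.4426    45,979.5646     385,613.9897
P = 6,945.4426.
Convexity = Σ t(t+1)·PV / [P·(1+y)²] = 385,613.9897 / (6,945.4426 × 1.039380) = 53.41686.

53.42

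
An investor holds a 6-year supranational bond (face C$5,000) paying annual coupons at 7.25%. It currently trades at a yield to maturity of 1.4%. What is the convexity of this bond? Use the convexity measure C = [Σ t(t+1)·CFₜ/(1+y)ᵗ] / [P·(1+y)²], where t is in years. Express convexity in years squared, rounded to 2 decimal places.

With y = 0.014:
  t   CF        PV=CF/(1+0.014)^t    t·PV        t(t+1)·PV
  1       362.50       357.4951       357.4951         714.9901
  2       362.50       352.5592       705.1185       2,115.3554
  3       362.50       347.6916     1,043.0747       4,172.2987
  4       362.50       342.8911     1,371.5643       6,857.8217
  5       362.50       338.1569     1,690.7844      10,144.7066
  6     5,362.50     4,933.3233    29,599.9396     207,199.5775
  Σ                  6,672.1171    34,767.9766     231,204.7501
P = 6,672.1171.
Convexity = Σ t(t+1)·PV / [P·(1+y)²] = 231,204.7501 / (6,672.1171 × 1.028196) = 33.70212.

33.70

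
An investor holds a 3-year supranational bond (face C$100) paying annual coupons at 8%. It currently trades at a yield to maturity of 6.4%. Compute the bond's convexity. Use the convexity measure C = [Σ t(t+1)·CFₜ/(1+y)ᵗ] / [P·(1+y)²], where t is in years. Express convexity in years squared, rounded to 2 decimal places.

9.60

With y = 0.064:
  t   CF        PV=CF/(1+0.064)^t    t·PV        t(t+1)·PV
  1         8.00         7.5188         7.5188          15.0376
  2         8.00         7.0665        14.1331          42.3992
  3       108.00        89.6600       268.9801       1,075.9203
  Σ                    104.2454       290.6320       1,133.3572
P = 104.2454.
Convexity = Σ t(t+1)·PV / [P·(1+y)²] = 1,133.3572 / (104.2454 × 1.132096) = 9.60344.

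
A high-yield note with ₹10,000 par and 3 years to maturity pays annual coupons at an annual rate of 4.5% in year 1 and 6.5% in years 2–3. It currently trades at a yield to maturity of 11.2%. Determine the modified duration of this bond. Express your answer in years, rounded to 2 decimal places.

2.56 years

Periodic yield y = 0.112. First find Macaulay duration:
  t   CF        PV=CF/(1+0.112)^t    t·PV
  1       450.00       404.6763       404.6763
  2       650.00       525.6586     1,051.3172
  3    10,650.00     7,745.2465    23,235.7396
  Σ                  8,675.5814    24,691.7331
P = 8,675.5814; Macaulay duration = 24,691.7331 / 8,675.5814 = 2.84612 years.
Modified duration = D_Mac / (1 + y) = 2.84612 / 1.112 = 2.55946 years.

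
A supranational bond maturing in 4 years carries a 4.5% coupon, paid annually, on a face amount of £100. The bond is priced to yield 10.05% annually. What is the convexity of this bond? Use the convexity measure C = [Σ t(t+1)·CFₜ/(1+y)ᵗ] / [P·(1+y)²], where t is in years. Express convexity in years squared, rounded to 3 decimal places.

With y = 0.1005:
  t   CF        PV=CF/(1+0.1005)^t    t·PV        t(t+1)·PV
  1         4.50         4.0891         4.0891           8.1781
  2         4.50         3.7156         7.4313          22.2938
  3         4.50         3.3763        10.1289          40.5157
  4       104.50        71.2453       284.9811       1,424.9056
  Σ                     82.4263       306.6304       1,495.8932
P = 82.4263.
Convexity = Σ t(t+1)·PV / [P·(1+y)²] = 1,495.8932 / (82.4263 × 1.211100) = 14.98493.

14.985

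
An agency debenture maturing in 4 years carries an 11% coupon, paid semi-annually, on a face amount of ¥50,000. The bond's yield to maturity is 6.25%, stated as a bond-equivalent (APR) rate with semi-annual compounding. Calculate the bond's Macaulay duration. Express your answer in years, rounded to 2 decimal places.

3.40 years

Periodic yield y = 0.03125. Discount each cash flow and weight by its period:
  t   CF        PV=CF/(1+0.03125)^t    t·PV
  1     2,750.00     2,666.6667     2,666.6667
  2     2,750.00     2,585.8586     5,171.7172
  3     2,750.00     2,507.4992     7,522.4977
  4     2,750.00     2,431.5144     9,726.0576
  5     2,750.00     2,357.8322    11,789.1608
  6     2,750.00     2,286.3827    13,718.2962
  7     2,750.00     2,217.0984    15,519.6886
  8    52,750.00    41,239.2512   329,914.0100
  Σ                 58,292.1034   396,028.0947
Price P = Σ PV = 58,292.1034.
Macaulay duration = Σ(t·PV) / P = 396,028.0947 / 58,292.1034 = 6.79385 half-year periods.
In years: 6.79385 / 2 = 3.39693 years.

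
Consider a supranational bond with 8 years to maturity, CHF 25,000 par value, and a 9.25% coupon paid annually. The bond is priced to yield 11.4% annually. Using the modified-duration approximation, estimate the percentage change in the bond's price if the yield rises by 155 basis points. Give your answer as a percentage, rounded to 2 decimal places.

-8.16%

Periodic yield y = 0.114. Modified duration first:
  t   CF        PV=CF/(1+0.114)^t    t·PV
  1     2,312.50     2,075.8528     2,075.8528
  2     2,312.50     1,863.4226     3,726.8452
  3     2,312.50     1,672.7312     5,018.1937
  4     2,312.50     1,501.5541     6,006.2163
  5     2,312.50     1,347.8941     6,739.4707
  6     2,312.50     1,209.9588     7,259.7530
  7     2,312.50     1,086.1390     7,602.9730
  8    27,312.50    11,515.4238    92,123.3908
  Σ                 22,272.9765   130,552.6955
P = 22,272.9765; D_Mac = 5.86148 yrs; D_mod = 5.86148/(1+0.114) = 5.26166 yrs.
ΔP/P ≈ -D_mod · Δy = -5.26166 × (+0.0155) = -0.081556 = -8.1556%.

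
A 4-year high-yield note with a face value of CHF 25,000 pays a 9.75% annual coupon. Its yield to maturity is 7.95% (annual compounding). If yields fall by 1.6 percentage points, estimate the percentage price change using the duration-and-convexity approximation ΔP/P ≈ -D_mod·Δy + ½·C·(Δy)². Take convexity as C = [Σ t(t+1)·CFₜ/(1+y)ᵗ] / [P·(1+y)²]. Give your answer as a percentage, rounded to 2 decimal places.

+5.39%

With y = 0.0795:
  t   CF        PV=CF/(1+0.0795)^t    t·PV        t(t+1)·PV
  1     2,437.50     2,257.9898     2,257.9898       4,515.9796
  2     2,437.50     2,091.6997     4,183.3994      12,550.1981
  3     2,437.50     1,937.6560     5,812.9681      23,251.8724
  4    27,437.50    20,204.7719    80,819.0874     404,095.4371
  Σ                 26,492.1174    93,073.4447     444,413.4872
P = 26,492.1174; D_Mac = 3.51325 yrs; D_mod = 3.25452 yrs; C = 14.39545.
Duration effect: -3.25452 × (-0.016) = +0.052072
Convexity effect: 0.5 × 14.39545 × (-0.016)² = +0.0018426
ΔP/P ≈ +0.052072 + 0.0018426 = +0.053915 = +5.3915%.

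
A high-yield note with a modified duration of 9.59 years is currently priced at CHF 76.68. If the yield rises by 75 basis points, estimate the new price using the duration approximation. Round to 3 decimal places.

Duration approximation: ΔP/P ≈ -D_mod · Δy = -9.59 × (+0.0075) = -0.071925.
New price ≈ 76.68 × (1 - 0.071925) = 71.164791.

CHF 71.165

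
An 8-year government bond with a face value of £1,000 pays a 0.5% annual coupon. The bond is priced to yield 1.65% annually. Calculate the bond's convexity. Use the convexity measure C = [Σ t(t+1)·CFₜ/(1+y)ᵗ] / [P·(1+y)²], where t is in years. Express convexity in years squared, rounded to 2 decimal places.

With y = 0.0165:
  t   CF        PV=CF/(1+0.0165)^t    t·PV        t(t+1)·PV
  1         5.00         4.9188         4.9188           9.8377
  2         5.00         4.8390         9.6780          29.0340
  3         5.00         4.7604        14.2813          57.1254
  4         5.00         4.6832        18.7327          93.6635
  5         5.00         4.6072        23.0358         138.2147
  6         5.00         4.5324        27.1942         190.3597
  7         5.00         4.4588        31.2116         249.6930
  8     1,005.00       881.6719     7,053.3752      63,480.3766
  Σ                    914.4717     7,182.4277      64,248.3045
P = 914.4717.
Convexity = Σ t(t+1)·PV / [P·(1+y)²] = 64,248.3045 / (914.4717 × 1.033272) = 67.99495.

67.99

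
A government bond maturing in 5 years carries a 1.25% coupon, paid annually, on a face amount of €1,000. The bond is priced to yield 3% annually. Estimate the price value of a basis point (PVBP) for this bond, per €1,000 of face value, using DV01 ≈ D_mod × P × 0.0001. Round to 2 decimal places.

Periodic yield y = 0.03.
  t   CF        PV=CF/(1+0.03)^t    t·PV
  1        12.50        12.1359        12.1359
  2        12.50        11.7824        23.5649
  3        12.50        11.4393        34.3178
  4        12.50        11.1061        44.4244
  5     1,012.50       873.3914     4,366.9570
  Σ                    919.8551     4,481.4000
P = 919.8551; D_Mac = 4.87185 yrs; D_mod = 4.72996 yrs.
DV01 ≈ 4.72996 × 919.8551 × 0.0001 = 0.435087.

€0.44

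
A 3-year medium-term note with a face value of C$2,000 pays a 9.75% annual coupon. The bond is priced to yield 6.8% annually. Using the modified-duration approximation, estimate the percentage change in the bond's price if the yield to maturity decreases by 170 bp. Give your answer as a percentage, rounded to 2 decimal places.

+4.38%

Periodic yield y = 0.068. Modified duration first:
  t   CF        PV=CF/(1+0.068)^t    t·PV
  1       195.00       182.5843       182.5843
  2       195.00       170.9591       341.9181
  3     2,195.00     1,801.8588     5,405.5765
  Σ                  2,155.4022     5,930.0789
P = 2,155.4022; D_Mac = 2.75126 yrs; D_mod = 2.75126/(1+0.068) = 2.57609 yrs.
ΔP/P ≈ -D_mod · Δy = -2.57609 × (-0.017) = +0.043794 = +4.3794%.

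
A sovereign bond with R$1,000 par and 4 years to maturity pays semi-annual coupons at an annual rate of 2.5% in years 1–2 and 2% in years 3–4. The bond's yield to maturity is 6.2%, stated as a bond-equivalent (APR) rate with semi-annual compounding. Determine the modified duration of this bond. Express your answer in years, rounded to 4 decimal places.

Periodic yield y = 0.031. First find Macaulay duration:
  t   CF        PV=CF/(1+0.031)^t    t·PV
  1        12.50        12.1242        12.1242
  2        12.50        11.7596        23.5192
  3        12.50        11.4060        34.2181
  4        12.50        11.0631        44.2522
  5        10.00         8.5843        42.9217
  6        10.00         8.3262        49.9573
  7        10.00         8.0759        56.5311
  8     1,010.00       791.1376     6,329.1012
  Σ                    862.4769     6,592.6249
P = 862.4769; Macaulay duration = 6,592.6249 / 862.4769 = 7.64383 half-year periods = 3.82191 years.
Modified duration = D_Mac / (1 + y) = 3.82191 / 1.031 = 3.70700 years.

3.7070 years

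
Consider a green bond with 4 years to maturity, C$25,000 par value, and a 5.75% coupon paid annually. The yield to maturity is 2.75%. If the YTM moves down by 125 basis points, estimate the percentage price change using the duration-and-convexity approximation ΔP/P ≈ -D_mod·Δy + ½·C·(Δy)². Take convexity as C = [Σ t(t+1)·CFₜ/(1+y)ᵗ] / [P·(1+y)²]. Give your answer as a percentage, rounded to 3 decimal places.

With y = 0.0275:
  t   CF        PV=CF/(1+0.0275)^t    t·PV        t(t+1)·PV
  1     1,437.50     1,399.0268     1,399.0268       2,798.0535
  2     1,437.50     1,361.5832     2,723.1665       8,169.4994
  3     1,437.50     1,325.1418     3,975.4255      15,901.7019
  4    26,437.50    23,718.8191    94,875.2763     474,376.3817
  Σ                 27,804.5709   102,972.8950     501,245.6365
P = 27,804.5709; D_Mac = 3.70345 yrs; D_mod = 3.60433 yrs; C = 17.07539.
Duration effect: -3.60433 × (-0.0125) = +0.045054
Convexity effect: 0.5 × 17.07539 × (-0.0125)² = +0.0013340
ΔP/P ≈ +0.045054 + 0.0013340 = +0.046388 = +4.6388%.

+4.639%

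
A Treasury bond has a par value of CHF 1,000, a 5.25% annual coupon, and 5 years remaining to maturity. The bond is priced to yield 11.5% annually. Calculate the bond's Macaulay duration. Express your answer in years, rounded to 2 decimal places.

Periodic yield y = 0.115. Discount each cash flow and weight by its year:
  t   CF        PV=CF/(1+0.115)^t    t·PV
  1        52.50        47.0852        47.0852
  2        52.50        42.2289        84.4578
  3        52.50        37.8734       113.6203
  4        52.50        33.9672       135.8688
  5     1,052.50       610.7279     3,053.6396
  Σ                    771.8826     3,434.6716
Price P = Σ PV = 771.8826.
Macaulay duration = Σ(t·PV) / P = 3,434.6716 / 771.8826 = 4.44973 years.

4.45 years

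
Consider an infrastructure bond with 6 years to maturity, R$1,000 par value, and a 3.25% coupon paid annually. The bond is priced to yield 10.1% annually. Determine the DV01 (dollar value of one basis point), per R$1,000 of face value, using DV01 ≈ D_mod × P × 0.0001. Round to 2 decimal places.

R$0.35

Periodic yield y = 0.101.
  t   CF        PV=CF/(1+0.101)^t    t·PV
  1        32.50        29.5186        29.5186
  2        32.50        26.8107        53.6215
  3        32.50        24.3513        73.0538
  4        32.50        22.1174        88.4696
  5        32.50        20.0885       100.4423
  6     1,032.50       579.6504     3,477.9025
  Σ                    702.5369     3,823.0082
P = 702.5369; D_Mac = 5.44172 yrs; D_mod = 4.94252 yrs.
DV01 ≈ 4.94252 × 702.5369 × 0.0001 = 0.347231.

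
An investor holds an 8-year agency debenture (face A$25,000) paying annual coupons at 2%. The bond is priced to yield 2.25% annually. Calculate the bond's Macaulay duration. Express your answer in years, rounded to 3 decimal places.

Periodic yield y = 0.0225. Discount each cash flow and weight by its year:
  t   CF        PV=CF/(1+0.0225)^t    t·PV
  1       500.00       488.9976       488.9976
  2       500.00       478.2372       956.4744
  3       500.00       467.7137     1,403.1410
  4       500.00       457.4217     1,829.6867
  5       500.00       447.3562     2,236.7808
  6       500.00       437.5121     2,625.0728
  7       500.00       427.8847     2,995.1931
  8    25,500.00    21,341.9278   170,735.4227
  Σ                 24,547.0510   183,270.7690
Price P = Σ PV = 24,547.0510.
Macaulay duration = Σ(t·PV) / P = 183,270.7690 / 24,547.0510 = 7.46610 years.

7.466 years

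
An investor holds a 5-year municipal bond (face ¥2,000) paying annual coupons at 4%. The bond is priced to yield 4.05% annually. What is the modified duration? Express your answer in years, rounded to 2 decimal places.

4.45 years

Periodic yield y = 0.0405. First find Macaulay duration:
  t   CF        PV=CF/(1+0.0405)^t    t·PV
  1        80.00        76.8861        76.8861
  2        80.00        73.8934       147.7869
  3        80.00        71.0172       213.0517
  4        80.00        68.2530       273.0119
  5     2,080.00     1,705.5047     8,527.5233
  Σ                  1,995.5544     9,238.2599
P = 1,995.5544; Macaulay duration = 9,238.2599 / 1,995.5544 = 4.62942 years.
Modified duration = D_Mac / (1 + y) = 4.62942 / 1.0405 = 4.44923 years.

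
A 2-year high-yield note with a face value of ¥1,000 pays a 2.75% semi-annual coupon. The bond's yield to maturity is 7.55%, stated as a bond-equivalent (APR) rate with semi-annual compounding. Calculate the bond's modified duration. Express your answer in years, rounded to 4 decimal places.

1.8863 years

Periodic yield y = 0.03775. First find Macaulay duration:
  t   CF        PV=CF/(1+0.03775)^t    t·PV
  1        13.75        13.2498        13.2498
  2        13.75        12.7678        25.5357
  3        13.75        12.3034        36.9101
  4     1,013.75       874.0975     3,496.3902
  Σ                    912.4186     3,572.0858
P = 912.4186; Macaulay duration = 3,572.0858 / 912.4186 = 3.91496 half-year periods = 1.95748 years.
Modified duration = D_Mac / (1 + y) = 1.95748 / 1.03775 = 1.88628 years.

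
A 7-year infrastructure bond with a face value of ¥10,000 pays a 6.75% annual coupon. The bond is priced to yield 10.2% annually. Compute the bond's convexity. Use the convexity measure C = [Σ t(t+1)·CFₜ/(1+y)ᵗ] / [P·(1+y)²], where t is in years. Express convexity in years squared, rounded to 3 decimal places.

34.686

With y = 0.102:
  t   CF        PV=CF/(1+0.102)^t    t·PV        t(t+1)·PV
  1       675.00       612.5227       612.5227       1,225.0454
  2       675.00       555.8282     1,111.6564       3,334.9693
  3       675.00       504.3813     1,513.1439       6,052.5758
  4       675.00       457.6963     1,830.7852       9,153.9259
  5       675.00       415.3324     2,076.6619      12,459.9717
  6       675.00       376.8896     2,261.3379      15,829.3651
  7    10,675.00     5,408.7477    37,861.2338     302,889.8702
  Σ                  8,331.3982    47,267.3418     350,945.7232
P = 8,331.3982.
Convexity = Σ t(t+1)·PV / [P·(1+y)²] = 350,945.7232 / (8,331.3982 × 1.214404) = 34.68637.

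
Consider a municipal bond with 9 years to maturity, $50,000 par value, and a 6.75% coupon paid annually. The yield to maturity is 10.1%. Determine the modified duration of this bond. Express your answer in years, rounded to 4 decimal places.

6.1573 years

Periodic yield y = 0.101. First find Macaulay duration:
  t   CF        PV=CF/(1+0.101)^t    t·PV
  1     3,375.00     3,065.3951     3,065.3951
  2     3,375.00     2,784.1917     5,568.3835
  3     3,375.00     2,528.7845     7,586.3535
  4     3,375.00     2,296.8070     9,187.2280
  5     3,375.00     2,086.1099    10,430.5495
  6     3,375.00     1,894.7410    11,368.4463
  7     3,375.00     1,720.9274    12,046.4917
  8     3,375.00     1,563.0585    12,504.4678
  9    53,375.00    22,451.8441   202,066.5966
  Σ                 40,391.8592   273,823.9118
P = 40,391.8592; Macaulay duration = 273,823.9118 / 40,391.8592 = 6.77919 years.
Modified duration = D_Mac / (1 + y) = 6.77919 / 1.101 = 6.15730 years.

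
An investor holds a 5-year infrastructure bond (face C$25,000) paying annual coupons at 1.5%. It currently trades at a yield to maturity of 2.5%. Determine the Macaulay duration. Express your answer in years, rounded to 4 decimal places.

Periodic yield y = 0.025. Discount each cash flow and weight by its year:
  t   CF        PV=CF/(1+0.025)^t    t·PV
  1       375.00       365.8537       365.8537
  2       375.00       356.9304       713.8608
  3       375.00       348.2248     1,044.6743
  4       375.00       339.7315     1,358.9260
  5    25,375.00    22,427.8025   112,139.0127
  Σ                 23,838.5429   115,622.3275
Price P = Σ PV = 23,838.5429.
Macaulay duration = Σ(t·PV) / P = 115,622.3275 / 23,838.5429 = 4.85023 years.

4.8502 years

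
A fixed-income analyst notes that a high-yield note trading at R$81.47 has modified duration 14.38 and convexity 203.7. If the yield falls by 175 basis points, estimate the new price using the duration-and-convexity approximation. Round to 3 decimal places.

Duration effect: -D_mod·Δy = -14.38 × (-0.0175) = +0.251650
Convexity effect: ½·C·(Δy)² = 0.5 × 203.7 × (-0.0175)² = +0.0311915625
ΔP/P ≈ +0.251650 + 0.0311915625 = +0.2828415625
New price ≈ 81.47 × (1 + 0.2828415625) = 104.513102096875.

R$104.513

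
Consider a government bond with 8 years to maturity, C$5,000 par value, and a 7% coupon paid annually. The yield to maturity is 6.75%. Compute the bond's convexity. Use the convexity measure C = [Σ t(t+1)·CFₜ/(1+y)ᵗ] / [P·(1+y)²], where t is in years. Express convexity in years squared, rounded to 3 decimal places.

With y = 0.0675:
  t   CF        PV=CF/(1+0.0675)^t    t·PV        t(t+1)·PV
  1       350.00       327.8689       327.8689         655.7377
  2       350.00       307.1371       614.2742       1,842.8226
  3       350.00       287.7163       863.1488       3,452.5950
  4       350.00       269.5234     1,078.0937       5,390.4684
  5       350.00       252.4810     1,262.4048       7,574.4287
  6       350.00       236.5161     1,419.0967       9,933.6770
  7       350.00       221.5608     1,550.9254      12,407.4029
  8     5,350.00     3,172.5663    25,380.5307     228,424.7766
  Σ                  5,075.3698    32,496.3431     269,681.9089
P = 5,075.3698.
Convexity = Σ t(t+1)·PV / [P·(1+y)²] = 269,681.9089 / (5,075.3698 × 1.139556) = 46.62817.

46.628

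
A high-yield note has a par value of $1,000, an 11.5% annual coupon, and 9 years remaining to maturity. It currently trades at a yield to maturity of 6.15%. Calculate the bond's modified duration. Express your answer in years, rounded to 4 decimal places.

6.1149 years

Periodic yield y = 0.0615. First find Macaulay duration:
  t   CF        PV=CF/(1+0.0615)^t    t·PV
  1       115.00       108.3373       108.3373
  2       115.00       102.0605       204.1211
  3       115.00        96.1475       288.4424
  4       115.00        90.5770       362.3079
  5       115.00        85.3292       426.6462
  6       115.00        80.3855       482.3131
  7       115.00        75.7282       530.0977
  8       115.00        71.3408       570.7262
  9     1,115.00       651.6207     5,864.5864
  Σ                  1,361.5267     8,837.5783
P = 1,361.5267; Macaulay duration = 8,837.5783 / 1,361.5267 = 6.49093 years.
Modified duration = D_Mac / (1 + y) = 6.49093 / 1.0615 = 6.11487 years.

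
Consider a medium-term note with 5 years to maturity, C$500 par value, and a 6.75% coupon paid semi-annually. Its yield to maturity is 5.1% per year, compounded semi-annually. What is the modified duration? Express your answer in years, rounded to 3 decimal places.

Periodic yield y = 0.0255. First find Macaulay duration:
  t   CF        PV=CF/(1+0.0255)^t    t·PV
  1       16.875        16.4554        16.4554
  2       16.875        16.0462        32.0924
  3       16.875        15.6472        46.9416
  4       16.875        15.2581        61.0325
  5       16.875        14.8787        74.3936
  6       16.875        14.5087        87.0525
  7       16.875        14.1480        99.0358
  8       16.875        13.7962       110.3693
  9       16.875        13.4531       121.0780
  10     516.875       401.8175     4,018.1753
  Σ                    536.0092     4,666.6264
P = 536.0092; Macaulay duration = 4,666.6264 / 536.0092 = 8.70624 half-year periods = 4.35312 years.
Modified duration = D_Mac / (1 + y) = 4.35312 / 1.0255 = 4.24488 years.

4.245 years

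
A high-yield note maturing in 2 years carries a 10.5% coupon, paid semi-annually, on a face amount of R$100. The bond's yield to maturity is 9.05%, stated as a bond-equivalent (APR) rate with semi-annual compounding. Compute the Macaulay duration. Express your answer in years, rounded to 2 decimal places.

Periodic yield y = 0.04525. Discount each cash flow and weight by its period:
  t   CF        PV=CF/(1+0.04525)^t    t·PV
  1         5.25         5.0227         5.0227
  2         5.25         4.8053         9.6106
  3         5.25         4.5973        13.7918
  4       105.25        88.1742       352.6967
  Σ                    102.5994       381.1218
Price P = Σ PV = 102.5994.
Macaulay duration = Σ(t·PV) / P = 381.1218 / 102.5994 = 3.71466 half-year periods.
In years: 3.71466 / 2 = 1.85733 years.

1.86 years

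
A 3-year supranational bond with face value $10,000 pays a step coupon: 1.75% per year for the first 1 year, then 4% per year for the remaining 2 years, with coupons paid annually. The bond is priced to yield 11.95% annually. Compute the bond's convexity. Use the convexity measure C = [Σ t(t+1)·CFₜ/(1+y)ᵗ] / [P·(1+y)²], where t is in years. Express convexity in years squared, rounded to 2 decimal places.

9.22

With y = 0.1195:
  t   CF        PV=CF/(1+0.1195)^t    t·PV        t(t+1)·PV
  1       175.00       156.3198       156.3198         312.6396
  2       400.00       319.1625       638.3249       1,914.9747
  3    10,400.00     7,412.4375    22,237.3126      88,949.2502
  Σ                  7,887.9198    23,031.9572      91,176.8645
P = 7,887.9198.
Convexity = Σ t(t+1)·PV / [P·(1+y)²] = 91,176.8645 / (7,887.9198 × 1.253280) = 9.22304.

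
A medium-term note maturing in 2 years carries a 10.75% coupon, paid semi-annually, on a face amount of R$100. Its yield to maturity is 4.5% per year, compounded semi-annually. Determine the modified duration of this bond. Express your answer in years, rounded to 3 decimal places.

1.820 years

Periodic yield y = 0.0225. First find Macaulay duration:
  t   CF        PV=CF/(1+0.0225)^t    t·PV
  1        5.375         5.2567         5.2567
  2        5.375         5.1411        10.2821
  3        5.375         5.0279        15.0838
  4      105.375        96.4016       385.6065
  Σ                    111.8273       416.2291
P = 111.8273; Macaulay duration = 416.2291 / 111.8273 = 3.72207 half-year periods = 1.86103 years.
Modified duration = D_Mac / (1 + y) = 1.86103 / 1.0225 = 1.82008 years.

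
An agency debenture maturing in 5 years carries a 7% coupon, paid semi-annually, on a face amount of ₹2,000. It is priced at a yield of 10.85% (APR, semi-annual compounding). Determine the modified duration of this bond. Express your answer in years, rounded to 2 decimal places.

Periodic yield y = 0.05425. First find Macaulay duration:
  t   CF        PV=CF/(1+0.05425)^t    t·PV
  1        70.00        66.3979        66.3979
  2        70.00        62.9812       125.9624
  3        70.00        59.7403       179.2208
  4        70.00        56.6661       226.6645
  5        70.00        53.7502       268.7509
  6        70.00        50.9843       305.9057
  7        70.00        48.3607       338.5251
  8        70.00        45.8722       366.9773
  9        70.00        43.5117       391.6049
  10    2,070.00     1,220.4901    12,204.9007
  Σ                  1,708.7546    14,474.9101
P = 1,708.7546; Macaulay duration = 14,474.9101 / 1,708.7546 = 8.47103 half-year periods = 4.23551 years.
Modified duration = D_Mac / (1 + y) = 4.23551 / 1.05425 = 4.01756 years.

4.02 years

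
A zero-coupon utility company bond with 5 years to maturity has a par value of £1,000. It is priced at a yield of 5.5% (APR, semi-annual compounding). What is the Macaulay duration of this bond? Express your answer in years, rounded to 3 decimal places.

A zero-coupon bond has a single cash flow at maturity, so its Macaulay duration equals its maturity: 5 years.
(Equivalently: 10 semi-annual periods ÷ 2 = 5 years.)

5.000 years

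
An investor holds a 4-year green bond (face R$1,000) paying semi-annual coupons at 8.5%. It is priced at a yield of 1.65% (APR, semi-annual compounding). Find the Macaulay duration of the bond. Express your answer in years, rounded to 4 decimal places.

3.5407 years

Periodic yield y = 0.00825. Discount each cash flow and weight by its period:
  t   CF        PV=CF/(1+0.00825)^t    t·PV
  1        42.50        42.1522        42.1522
  2        42.50        41.8073        83.6147
  3        42.50        41.4652       124.3957
  4        42.50        41.1260       164.5038
  5        42.50        40.7894       203.9472
  6        42.50        40.4557       242.7341
  7        42.50        40.1247       280.8726
  8     1,042.50       976.1807     7,809.4456
  Σ                  1,264.1013     8,951.6660
Price P = Σ PV = 1,264.1013.
Macaulay duration = Σ(t·PV) / P = 8,951.6660 / 1,264.1013 = 7.08145 half-year periods.
In years: 7.08145 / 2 = 3.54072 years.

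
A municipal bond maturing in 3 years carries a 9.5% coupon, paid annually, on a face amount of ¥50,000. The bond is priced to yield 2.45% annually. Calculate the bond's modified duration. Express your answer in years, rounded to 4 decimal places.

Periodic yield y = 0.0245. First find Macaulay duration:
  t   CF        PV=CF/(1+0.0245)^t    t·PV
  1     4,750.00     4,636.4080     4,636.4080
  2     4,750.00     4,525.5325     9,051.0649
  3    54,750.00    50,915.2916   152,745.8748
  Σ                 60,077.2321   166,433.3477
P = 60,077.2321; Macaulay duration = 166,433.3477 / 60,077.2321 = 2.77032 years.
Modified duration = D_Mac / (1 + y) = 2.77032 / 1.0245 = 2.70407 years.

2.7041 years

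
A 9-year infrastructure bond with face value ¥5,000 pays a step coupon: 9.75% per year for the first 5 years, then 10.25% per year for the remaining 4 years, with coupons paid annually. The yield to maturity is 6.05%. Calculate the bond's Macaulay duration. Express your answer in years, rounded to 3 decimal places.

Periodic yield y = 0.0605. Discount each cash flow and weight by its year:
  t   CF        PV=CF/(1+0.0605)^t    t·PV
  1       487.50       459.6888       459.6888
  2       487.50       433.4642       866.9285
  3       487.50       408.7357     1,226.2072
  4       487.50       385.4179     1,541.6718
  5       487.50       363.4304     1,817.1520
  6       512.50       360.2714     2,161.6286
  7       512.50       339.7185     2,378.0293
  8       512.50       320.3380     2,562.7042
  9     5,512.50     3,249.0212    29,241.1909
  Σ                  6,320.0863    42,255.2013
Price P = Σ PV = 6,320.0863.
Macaulay duration = Σ(t·PV) / P = 42,255.2013 / 6,320.0863 = 6.68586 years.

6.686 years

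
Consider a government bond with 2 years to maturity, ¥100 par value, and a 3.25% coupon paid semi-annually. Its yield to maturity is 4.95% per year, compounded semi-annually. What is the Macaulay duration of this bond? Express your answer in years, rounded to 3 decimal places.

1.952 years

Periodic yield y = 0.02475. Discount each cash flow and weight by its period:
  t   CF        PV=CF/(1+0.02475)^t    t·PV
  1        1.625         1.5858         1.5858
  2        1.625         1.5475         3.0949
  3        1.625         1.5101         4.5302
  4      101.625        92.1571       368.6284
  Σ                     96.8004       377.8393
Price P = Σ PV = 96.8004.
Macaulay duration = Σ(t·PV) / P = 377.8393 / 96.8004 = 3.90328 half-year periods.
In years: 3.90328 / 2 = 1.95164 years.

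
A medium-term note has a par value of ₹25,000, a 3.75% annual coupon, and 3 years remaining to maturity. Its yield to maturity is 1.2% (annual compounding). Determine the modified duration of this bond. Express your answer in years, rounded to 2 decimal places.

Periodic yield y = 0.012. First find Macaulay duration:
  t   CF        PV=CF/(1+0.012)^t    t·PV
  1       937.50       926.3834       926.3834
  2       937.50       915.3986     1,830.7972
  3    25,937.50    25,025.7197    75,077.1592
  Σ                 26,867.5017    77,834.3398
P = 26,867.5017; Macaulay duration = 77,834.3398 / 26,867.5017 = 2.89697 years.
Modified duration = D_Mac / (1 + y) = 2.89697 / 1.012 = 2.86262 years.

2.86 years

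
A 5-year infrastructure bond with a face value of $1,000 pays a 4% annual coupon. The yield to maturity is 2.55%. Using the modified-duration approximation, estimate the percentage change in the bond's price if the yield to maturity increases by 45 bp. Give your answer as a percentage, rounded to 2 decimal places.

-2.04%

Periodic yield y = 0.0255. Modified duration first:
  t   CF        PV=CF/(1+0.0255)^t    t·PV
  1        40.00        39.0054        39.0054
  2        40.00        38.0355        76.0709
  3        40.00        37.0897       111.2690
  4        40.00        36.1674       144.6696
  5     1,040.00       916.9698     4,584.8488
  Σ                  1,067.2677     4,955.8637
P = 1,067.2677; D_Mac = 4.64351 yrs; D_mod = 4.64351/(1+0.0255) = 4.52804 yrs.
ΔP/P ≈ -D_mod · Δy = -4.52804 × (+0.0045) = -0.020376 = -2.0376%.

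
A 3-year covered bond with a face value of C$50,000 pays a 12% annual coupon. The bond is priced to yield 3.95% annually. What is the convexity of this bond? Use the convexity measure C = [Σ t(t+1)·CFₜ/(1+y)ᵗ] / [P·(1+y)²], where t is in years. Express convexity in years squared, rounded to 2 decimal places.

With y = 0.0395:
  t   CF        PV=CF/(1+0.0395)^t    t·PV        t(t+1)·PV
  1     6,000.00     5,772.0058     5,772.0058      11,544.0115
  2     6,000.00     5,552.6751    11,105.3502      33,316.0506
  3    56,000.00    49,855.6687   149,567.0062     598,268.0248
  Σ                 61,180.3496   166,444.3622     643,128.0870
P = 61,180.3496.
Convexity = Σ t(t+1)·PV / [P·(1+y)²] = 643,128.0870 / (61,180.3496 × 1.080560) = 9.72829.

9.73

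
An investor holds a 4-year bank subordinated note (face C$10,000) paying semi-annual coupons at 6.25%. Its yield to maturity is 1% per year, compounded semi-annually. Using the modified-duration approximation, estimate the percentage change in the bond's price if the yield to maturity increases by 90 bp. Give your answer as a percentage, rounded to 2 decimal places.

-3.26%

Periodic yield y = 0.005. Modified duration first:
  t   CF        PV=CF/(1+0.005)^t    t·PV
  1       312.50       310.9453       310.9453
  2       312.50       309.3983       618.7966
  3       312.50       307.8590       923.5770
  4       312.50       306.3274     1,225.3094
  5       312.50       304.8033     1,524.0167
  6       312.50       303.2869     1,819.7214
  7       312.50       301.7780     2,112.4461
  8    10,312.50     9,909.1287    79,273.0293
  Σ                 12,053.5268    87,807.8416
P = 12,053.5268; D_Mac = 7.28483 half-year periods = 3.64241 yrs; D_mod = 3.64241/(1+0.005) = 3.62429 yrs.
ΔP/P ≈ -D_mod · Δy = -3.62429 × (+0.009) = -0.032619 = -3.2619%.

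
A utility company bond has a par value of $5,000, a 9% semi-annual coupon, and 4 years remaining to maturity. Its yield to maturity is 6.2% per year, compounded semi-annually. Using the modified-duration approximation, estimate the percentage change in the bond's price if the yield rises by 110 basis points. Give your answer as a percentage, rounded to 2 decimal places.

-3.71%

Periodic yield y = 0.031. Modified duration first:
  t   CF        PV=CF/(1+0.031)^t    t·PV
  1       225.00       218.2347       218.2347
  2       225.00       211.6729       423.3457
  3       225.00       205.3083       615.9249
  4       225.00       199.1351       796.5405
  5       225.00       193.1475       965.7377
  6       225.00       187.3400     1,124.0400
  7       225.00       181.7071     1,271.9496
  8     5,225.00     4,092.7665    32,742.1323
  Σ                  5,489.3122    38,157.9055
P = 5,489.3122; D_Mac = 6.95131 half-year periods = 3.47565 yrs; D_mod = 3.47565/(1+0.031) = 3.37115 yrs.
ΔP/P ≈ -D_mod · Δy = -3.37115 × (+0.011) = -0.037083 = -3.7083%.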